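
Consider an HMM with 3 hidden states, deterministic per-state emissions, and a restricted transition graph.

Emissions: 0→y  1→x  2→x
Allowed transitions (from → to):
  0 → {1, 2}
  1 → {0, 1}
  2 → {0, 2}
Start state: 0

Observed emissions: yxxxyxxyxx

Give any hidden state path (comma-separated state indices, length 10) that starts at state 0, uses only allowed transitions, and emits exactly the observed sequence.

0,2,2,2,0,1,1,0,2,2

  pos 0: y in {0}, choose 0; start
  pos 1: x in {1,2}, choose 2; 0->2 ok
  pos 2: x in {1,2}, choose 2; 2->2 ok
  pos 3: x in {1,2}, choose 2; 2->2 ok
  pos 4: y in {0}, choose 0; 2->0 ok
  pos 5: x in {1,2}, choose 1; 0->1 ok
  pos 6: x in {1,2}, choose 1; 1->1 ok
  pos 7: y in {0}, choose 0; 1->0 ok
  pos 8: x in {1,2}, choose 2; 0->2 ok
  pos 9: x in {1,2}, choose 2; 2->2 ok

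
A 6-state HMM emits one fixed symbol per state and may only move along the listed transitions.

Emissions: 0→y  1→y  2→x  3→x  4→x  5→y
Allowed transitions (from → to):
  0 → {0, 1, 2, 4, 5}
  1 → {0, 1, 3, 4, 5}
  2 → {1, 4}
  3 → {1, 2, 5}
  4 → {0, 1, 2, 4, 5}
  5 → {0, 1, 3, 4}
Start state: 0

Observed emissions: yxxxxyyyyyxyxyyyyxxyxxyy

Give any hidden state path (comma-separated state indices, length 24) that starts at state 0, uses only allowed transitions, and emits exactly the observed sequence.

  t0 'y' -> {0,1,5}, take 0 (start)
  t1 'x' -> {2,3,4}, take 2 (0->2 ok)
  t2 'x' -> {2,3,4}, take 4 (2->4 ok)
  t3 'x' -> {2,3,4}, take 2 (4->2 ok)
  t4 'x' -> {2,3,4}, take 4 (2->4 ok)
  t5 'y' -> {0,1,5}, take 1 (4->1 ok)
  t6 'y' -> {0,1,5}, take 5 (1->5 ok)
  t7 'y' -> {0,1,5}, take 0 (5->0 ok)
  t8 'y' -> {0,1,5}, take 1 (0->1 ok)
  t9 'y' -> {0,1,5}, take 5 (1->5 ok)
  t10 'x' -> {2,3,4}, take 3 (5->3 ok)
  t11 'y' -> {0,1,5}, take 5 (3->5 ok)
  t12 'x' -> {2,3,4}, take 4 (5->4 ok)
  t13 'y' -> {0,1,5}, take 0 (4->0 ok)
  t14 'y' -> {0,1,5}, take 0 (0->0 ok)
  t15 'y' -> {0,1,5}, take 1 (0->1 ok)
  t16 'y' -> {0,1,5}, take 0 (1->0 ok)
  t17 'x' -> {2,3,4}, take 4 (0->4 ok)
  t18 'x' -> {2,3,4}, take 4 (4->4 ok)
  t19 'y' -> {0,1,5}, take 5 (4->5 ok)
  t20 'x' -> {2,3,4}, take 4 (5->4 ok)
  t21 'x' -> {2,3,4}, take 4 (4->4 ok)
  t22 'y' -> {0,1,5}, take 0 (4->0 ok)
  t23 'y' -> {0,1,5}, take 1 (0->1 ok)

0,2,4,2,4,1,5,0,1,5,3,5,4,0,0,1,0,4,4,5,4,4,0,1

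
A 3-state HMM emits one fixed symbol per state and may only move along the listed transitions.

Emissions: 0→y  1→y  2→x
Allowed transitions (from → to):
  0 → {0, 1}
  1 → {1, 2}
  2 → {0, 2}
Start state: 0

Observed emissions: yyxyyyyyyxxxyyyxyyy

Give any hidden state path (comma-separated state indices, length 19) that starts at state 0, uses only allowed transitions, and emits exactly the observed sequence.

0,1,2,0,0,0,0,1,1,2,2,2,0,1,1,2,0,1,1

  0: obs=y cand={0,1} pick 0 [start]
  1: obs=y cand={0,1} pick 1 [0->1 ok]
  2: obs=x cand={2} pick 2 [1->2 ok]
  3: obs=y cand={0,1} pick 0 [2->0 ok]
  4: obs=y cand={0,1} pick 0 [0->0 ok]
  5: obs=y cand={0,1} pick 0 [0->0 ok]
  6: obs=y cand={0,1} pick 0 [0->0 ok]
  7: obs=y cand={0,1} pick 1 [0->1 ok]
  8: obs=y cand={0,1} pick 1 [1->1 ok]
  9: obs=x cand={2} pick 2 [1->2 ok]
  10: obs=x cand={2} pick 2 [2->2 ok]
  11: obs=x cand={2} pick 2 [2->2 ok]
  12: obs=y cand={0,1} pick 0 [2->0 ok]
  13: obs=y cand={0,1} pick 1 [0->1 ok]
  14: obs=y cand={0,1} pick 1 [1->1 ok]
  15: obs=x cand={2} pick 2 [1->2 ok]
  16: obs=y cand={0,1} pick 0 [2->0 ok]
  17: obs=y cand={0,1} pick 1 [0->1 ok]
  18: obs=y cand={0,1} pick 1 [1->1 ok]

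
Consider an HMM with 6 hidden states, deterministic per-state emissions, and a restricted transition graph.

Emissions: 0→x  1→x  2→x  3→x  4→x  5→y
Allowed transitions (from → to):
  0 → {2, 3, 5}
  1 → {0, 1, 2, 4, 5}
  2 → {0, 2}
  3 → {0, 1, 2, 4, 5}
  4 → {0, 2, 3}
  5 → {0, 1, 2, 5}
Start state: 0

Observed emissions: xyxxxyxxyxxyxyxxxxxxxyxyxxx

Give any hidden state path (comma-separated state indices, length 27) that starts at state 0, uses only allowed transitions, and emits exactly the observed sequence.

0,5,0,3,1,5,1,0,5,1,0,5,0,5,2,2,2,2,0,3,1,5,0,5,0,3,1

  [0] x  {0,1,2,3,4}  => 0  start
  [1] y  {5}  => 5  0->5 ok
  [2] x  {0,1,2,3,4}  => 0  5->0 ok
  [3] x  {0,1,2,3,4}  => 3  0->3 ok
  [4] x  {0,1,2,3,4}  => 1  3->1 ok
  [5] y  {5}  => 5  1->5 ok
  [6] x  {0,1,2,3,4}  => 1  5->1 ok
  [7] x  {0,1,2,3,4}  => 0  1->0 ok
  [8] y  {5}  => 5  0->5 ok
  [9] x  {0,1,2,3,4}  => 1  5->1 ok
  [10] x  {0,1,2,3,4}  => 0  1->0 ok
  [11] y  {5}  => 5  0->5 ok
  [12] x  {0,1,2,3,4}  => 0  5->0 ok
  [13] y  {5}  => 5  0->5 ok
  [14] x  {0,1,2,3,4}  => 2  5->2 ok
  [15] x  {0,1,2,3,4}  => 2  2->2 ok
  [16] x  {0,1,2,3,4}  => 2  2->2 ok
  [17] x  {0,1,2,3,4}  => 2  2->2 ok
  [18] x  {0,1,2,3,4}  => 0  2->0 ok
  [19] x  {0,1,2,3,4}  => 3  0->3 ok
  [20] x  {0,1,2,3,4}  => 1  3->1 ok
  [21] y  {5}  => 5  1->5 ok
  [22] x  {0,1,2,3,4}  => 0  5->0 ok
  [23] y  {5}  => 5  0->5 ok
  [24] x  {0,1,2,3,4}  => 0  5->0 ok
  [25] x  {0,1,2,3,4}  => 3  0->3 ok
  [26] x  {0,1,2,3,4}  => 1  3->1 ok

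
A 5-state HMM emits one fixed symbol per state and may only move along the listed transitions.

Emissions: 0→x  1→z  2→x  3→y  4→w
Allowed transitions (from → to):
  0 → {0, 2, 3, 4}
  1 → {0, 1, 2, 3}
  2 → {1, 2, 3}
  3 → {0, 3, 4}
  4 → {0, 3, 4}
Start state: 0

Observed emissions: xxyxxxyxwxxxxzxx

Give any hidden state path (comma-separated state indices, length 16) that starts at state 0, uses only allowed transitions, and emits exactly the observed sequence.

0,0,3,0,0,2,3,0,4,0,0,0,2,1,2,2

  t0 'x' -> {0,2}, take 0 (start)
  t1 'x' -> {0,2}, take 0 (0->0 ok)
  t2 'y' -> {3}, take 3 (0->3 ok)
  t3 'x' -> {0,2}, take 0 (3->0 ok)
  t4 'x' -> {0,2}, take 0 (0->0 ok)
  t5 'x' -> {0,2}, take 2 (0->2 ok)
  t6 'y' -> {3}, take 3 (2->3 ok)
  t7 'x' -> {0,2}, take 0 (3->0 ok)
  t8 'w' -> {4}, take 4 (0->4 ok)
  t9 'x' -> {0,2}, take 0 (4->0 ok)
  t10 'x' -> {0,2}, take 0 (0->0 ok)
  t11 'x' -> {0,2}, take 0 (0->0 ok)
  t12 'x' -> {0,2}, take 2 (0->2 ok)
  t13 'z' -> {1}, take 1 (2->1 ok)
  t14 'x' -> {0,2}, take 2 (1->2 ok)
  t15 'x' -> {0,2}, take 2 (2->2 ok)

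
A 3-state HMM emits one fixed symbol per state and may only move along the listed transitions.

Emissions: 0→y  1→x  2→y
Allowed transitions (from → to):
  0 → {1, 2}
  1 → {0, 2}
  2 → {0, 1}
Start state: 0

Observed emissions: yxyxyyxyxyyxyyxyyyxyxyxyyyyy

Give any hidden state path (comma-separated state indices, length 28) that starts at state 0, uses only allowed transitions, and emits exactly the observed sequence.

  [0] y  {0,2}  => 0  start
  [1] x  {1}  => 1  0->1 ok
  [2] y  {0,2}  => 2  1->2 ok
  [3] x  {1}  => 1  2->1 ok
  [4] y  {0,2}  => 2  1->2 ok
  [5] y  {0,2}  => 0  2->0 ok
  [6] x  {1}  => 1  0->1 ok
  [7] y  {0,2}  => 0  1->0 ok
  [8] x  {1}  => 1  0->1 ok
  [9] y  {0,2}  => 0  1->0 ok
  [10] y  {0,2}  => 2  0->2 ok
  [11] x  {1}  => 1  2->1 ok
  [12] y  {0,2}  => 2  1->2 ok
  [13] y  {0,2}  => 0  2->0 ok
  [14] x  {1}  => 1  0->1 ok
  [15] y  {0,2}  => 0  1->0 ok
  [16] y  {0,2}  => 2  0->2 ok
  [17] y  {0,2}  => 0  2->0 ok
  [18] x  {1}  => 1  0->1 ok
  [19] y  {0,2}  => 0  1->0 ok
  [20] x  {1}  => 1  0->1 ok
  [21] y  {0,2}  => 0  1->0 ok
  [22] x  {1}  => 1  0->1 ok
  [23] y  {0,2}  => 2  1->2 ok
  [24] y  {0,2}  => 0  2->0 ok
  [25] y  {0,2}  => 2  0->2 ok
  [26] y  {0,2}  => 0  2->0 ok
  [27] y  {0,2}  => 2  0->2 ok

0,1,2,1,2,0,1,0,1,0,2,1,2,0,1,0,2,0,1,0,1,0,1,2,0,2,0,2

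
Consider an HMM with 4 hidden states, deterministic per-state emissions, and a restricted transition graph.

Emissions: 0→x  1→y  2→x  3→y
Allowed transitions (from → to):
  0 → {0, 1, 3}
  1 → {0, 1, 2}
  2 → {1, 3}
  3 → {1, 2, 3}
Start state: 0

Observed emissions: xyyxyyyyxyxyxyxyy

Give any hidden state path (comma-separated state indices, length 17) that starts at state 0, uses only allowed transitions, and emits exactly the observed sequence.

  0: obs=x cand={0,2} pick 0 [start]
  1: obs=y cand={1,3} pick 3 [0->3 ok]
  2: obs=y cand={1,3} pick 1 [3->1 ok]
  3: obs=x cand={0,2} pick 0 [1->0 ok]
  4: obs=y cand={1,3} pick 3 [0->3 ok]
  5: obs=y cand={1,3} pick 3 [3->3 ok]
  6: obs=y cand={1,3} pick 1 [3->1 ok]
  7: obs=y cand={1,3} pick 1 [1->1 ok]
  8: obs=x cand={0,2} pick 2 [1->2 ok]
  9: obs=y cand={1,3} pick 3 [2->3 ok]
  10: obs=x cand={0,2} pick 2 [3->2 ok]
  11: obs=y cand={1,3} pick 3 [2->3 ok]
  12: obs=x cand={0,2} pick 2 [3->2 ok]
  13: obs=y cand={1,3} pick 1 [2->1 ok]
  14: obs=x cand={0,2} pick 2 [1->2 ok]
  15: obs=y cand={1,3} pick 3 [2->3 ok]
  16: obs=y cand={1,3} pick 1 [3->1 ok]

0,3,1,0,3,3,1,1,2,3,2,3,2,1,2,3,1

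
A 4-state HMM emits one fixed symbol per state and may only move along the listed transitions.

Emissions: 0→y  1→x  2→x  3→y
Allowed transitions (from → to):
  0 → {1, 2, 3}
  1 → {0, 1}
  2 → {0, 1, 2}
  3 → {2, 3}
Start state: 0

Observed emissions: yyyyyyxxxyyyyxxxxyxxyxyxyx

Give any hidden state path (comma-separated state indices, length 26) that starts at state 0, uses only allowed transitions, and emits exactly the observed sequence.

0,3,3,3,3,3,2,2,1,0,3,3,3,2,2,2,2,0,2,2,0,1,0,1,0,2

  0: obs=y cand={0,3} pick 0 [start]
  1: obs=y cand={0,3} pick 3 [0->3 ok]
  2: obs=y cand={0,3} pick 3 [3->3 ok]
  3: obs=y cand={0,3} pick 3 [3->3 ok]
  4: obs=y cand={0,3} pick 3 [3->3 ok]
  5: obs=y cand={0,3} pick 3 [3->3 ok]
  6: obs=x cand={1,2} pick 2 [3->2 ok]
  7: obs=x cand={1,2} pick 2 [2->2 ok]
  8: obs=x cand={1,2} pick 1 [2->1 ok]
  9: obs=y cand={0,3} pick 0 [1->0 ok]
  10: obs=y cand={0,3} pick 3 [0->3 ok]
  11: obs=y cand={0,3} pick 3 [3->3 ok]
  12: obs=y cand={0,3} pick 3 [3->3 ok]
  13: obs=x cand={1,2} pick 2 [3->2 ok]
  14: obs=x cand={1,2} pick 2 [2->2 ok]
  15: obs=x cand={1,2} pick 2 [2->2 ok]
  16: obs=x cand={1,2} pick 2 [2->2 ok]
  17: obs=y cand={0,3} pick 0 [2->0 ok]
  18: obs=x cand={1,2} pick 2 [0->2 ok]
  19: obs=x cand={1,2} pick 2 [2->2 ok]
  20: obs=y cand={0,3} pick 0 [2->0 ok]
  21: obs=x cand={1,2} pick 1 [0->1 ok]
  22: obs=y cand={0,3} pick 0 [1->0 ok]
  23: obs=x cand={1,2} pick 1 [0->1 ok]
  24: obs=y cand={0,3} pick 0 [1->0 ok]
  25: obs=x cand={1,2} pick 2 [0->2 ok]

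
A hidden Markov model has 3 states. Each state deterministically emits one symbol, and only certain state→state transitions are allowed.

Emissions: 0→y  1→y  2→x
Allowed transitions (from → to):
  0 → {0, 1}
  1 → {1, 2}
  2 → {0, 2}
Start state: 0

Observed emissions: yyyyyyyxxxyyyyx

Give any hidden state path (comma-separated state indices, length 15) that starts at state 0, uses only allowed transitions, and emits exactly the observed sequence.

0,0,0,0,1,1,1,2,2,2,0,1,1,1,2

  0: obs=y cand={0,1} pick 0 [start]
  1: obs=y cand={0,1} pick 0 [0->0 ok]
  2: obs=y cand={0,1} pick 0 [0->0 ok]
  3: obs=y cand={0,1} pick 0 [0->0 ok]
  4: obs=y cand={0,1} pick 1 [0->1 ok]
  5: obs=y cand={0,1} pick 1 [1->1 ok]
  6: obs=y cand={0,1} pick 1 [1->1 ok]
  7: obs=x cand={2} pick 2 [1->2 ok]
  8: obs=x cand={2} pick 2 [2->2 ok]
  9: obs=x cand={2} pick 2 [2->2 ok]
  10: obs=y cand={0,1} pick 0 [2->0 ok]
  11: obs=y cand={0,1} pick 1 [0->1 ok]
  12: obs=y cand={0,1} pick 1 [1->1 ok]
  13: obs=y cand={0,1} pick 1 [1->1 ok]
  14: obs=x cand={2} pick 2 [1->2 ok]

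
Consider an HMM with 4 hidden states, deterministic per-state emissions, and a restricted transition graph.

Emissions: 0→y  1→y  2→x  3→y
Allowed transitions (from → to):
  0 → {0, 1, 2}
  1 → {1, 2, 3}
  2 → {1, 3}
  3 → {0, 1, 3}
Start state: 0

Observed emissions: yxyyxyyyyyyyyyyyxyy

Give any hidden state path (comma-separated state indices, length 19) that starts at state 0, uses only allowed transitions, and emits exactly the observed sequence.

0,2,3,1,2,3,0,0,1,1,3,0,0,0,0,0,2,1,3

  t0 'y' -> {0,1,3}, take 0 (start)
  t1 'x' -> {2}, take 2 (0->2 ok)
  t2 'y' -> {0,1,3}, take 3 (2->3 ok)
  t3 'y' -> {0,1,3}, take 1 (3->1 ok)
  t4 'x' -> {2}, take 2 (1->2 ok)
  t5 'y' -> {0,1,3}, take 3 (2->3 ok)
  t6 'y' -> {0,1,3}, take 0 (3->0 ok)
  t7 'y' -> {0,1,3}, take 0 (0->0 ok)
  t8 'y' -> {0,1,3}, take 1 (0->1 ok)
  t9 'y' -> {0,1,3}, take 1 (1->1 ok)
  t10 'y' -> {0,1,3}, take 3 (1->3 ok)
  t11 'y' -> {0,1,3}, take 0 (3->0 ok)
  t12 'y' -> {0,1,3}, take 0 (0->0 ok)
  t13 'y' -> {0,1,3}, take 0 (0->0 ok)
  t14 'y' -> {0,1,3}, take 0 (0->0 ok)
  t15 'y' -> {0,1,3}, take 0 (0->0 ok)
  t16 'x' -> {2}, take 2 (0->2 ok)
  t17 'y' -> {0,1,3}, take 1 (2->1 ok)
  t18 'y' -> {0,1,3}, take 3 (1->3 ok)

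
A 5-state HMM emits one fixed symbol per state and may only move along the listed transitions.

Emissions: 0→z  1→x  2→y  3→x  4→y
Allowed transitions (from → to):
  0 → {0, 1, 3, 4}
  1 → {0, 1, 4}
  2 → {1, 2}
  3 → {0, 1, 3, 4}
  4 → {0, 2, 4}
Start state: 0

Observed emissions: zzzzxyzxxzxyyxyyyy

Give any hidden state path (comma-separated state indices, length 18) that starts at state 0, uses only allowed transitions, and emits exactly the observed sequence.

0,0,0,0,1,4,0,3,1,0,1,4,2,1,4,2,2,2

  [0] z  {0}  => 0  start
  [1] z  {0}  => 0  0->0 ok
  [2] z  {0}  => 0  0->0 ok
  [3] z  {0}  => 0  0->0 ok
  [4] x  {1,3}  => 1  0->1 ok
  [5] y  {2,4}  => 4  1->4 ok
  [6] z  {0}  => 0  4->0 ok
  [7] x  {1,3}  => 3  0->3 ok
  [8] x  {1,3}  => 1  3->1 ok
  [9] z  {0}  => 0  1->0 ok
  [10] x  {1,3}  => 1  0->1 ok
  [11] y  {2,4}  => 4  1->4 ok
  [12] y  {2,4}  => 2  4->2 ok
  [13] x  {1,3}  => 1  2->1 ok
  [14] y  {2,4}  => 4  1->4 ok
  [15] y  {2,4}  => 2  4->2 ok
  [16] y  {2,4}  => 2  2->2 ok
  [17] y  {2,4}  => 2  2->2 ok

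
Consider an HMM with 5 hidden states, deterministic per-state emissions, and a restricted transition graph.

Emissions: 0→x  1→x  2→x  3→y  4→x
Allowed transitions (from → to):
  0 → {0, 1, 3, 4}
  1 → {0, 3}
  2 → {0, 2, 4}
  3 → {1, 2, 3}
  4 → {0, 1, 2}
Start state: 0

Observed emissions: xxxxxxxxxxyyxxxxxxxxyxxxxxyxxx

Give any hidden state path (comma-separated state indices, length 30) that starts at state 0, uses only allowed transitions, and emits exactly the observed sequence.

  pos 0: x in {0,1,2,4}, choose 0; start
  pos 1: x in {0,1,2,4}, choose 4; 0->4 ok
  pos 2: x in {0,1,2,4}, choose 0; 4->0 ok
  pos 3: x in {0,1,2,4}, choose 4; 0->4 ok
  pos 4: x in {0,1,2,4}, choose 0; 4->0 ok
  pos 5: x in {0,1,2,4}, choose 4; 0->4 ok
  pos 6: x in {0,1,2,4}, choose 2; 4->2 ok
  pos 7: x in {0,1,2,4}, choose 4; 2->4 ok
  pos 8: x in {0,1,2,4}, choose 1; 4->1 ok
  pos 9: x in {0,1,2,4}, choose 0; 1->0 ok
  pos 10: y in {3}, choose 3; 0->3 ok
  pos 11: y in {3}, choose 3; 3->3 ok
  pos 12: x in {0,1,2,4}, choose 2; 3->2 ok
  pos 13: x in {0,1,2,4}, choose 2; 2->2 ok
  pos 14: x in {0,1,2,4}, choose 0; 2->0 ok
  pos 15: x in {0,1,2,4}, choose 0; 0->0 ok
  pos 16: x in {0,1,2,4}, choose 4; 0->4 ok
  pos 17: x in {0,1,2,4}, choose 0; 4->0 ok
  pos 18: x in {0,1,2,4}, choose 0; 0->0 ok
  pos 19: x in {0,1,2,4}, choose 1; 0->1 ok
  pos 20: y in {3}, choose 3; 1->3 ok
  pos 21: x in {0,1,2,4}, choose 2; 3->2 ok
  pos 22: x in {0,1,2,4}, choose 4; 2->4 ok
  pos 23: x in {0,1,2,4}, choose 0; 4->0 ok
  pos 24: x in {0,1,2,4}, choose 1; 0->1 ok
  pos 25: x in {0,1,2,4}, choose 0; 1->0 ok
  pos 26: y in {3}, choose 3; 0->3 ok
  pos 27: x in {0,1,2,4}, choose 2; 3->2 ok
  pos 28: x in {0,1,2,4}, choose 2; 2->2 ok
  pos 29: x in {0,1,2,4}, choose 4; 2->4 ok

0,4,0,4,0,4,2,4,1,0,3,3,2,2,0,0,4,0,0,1,3,2,4,0,1,0,3,2,2,4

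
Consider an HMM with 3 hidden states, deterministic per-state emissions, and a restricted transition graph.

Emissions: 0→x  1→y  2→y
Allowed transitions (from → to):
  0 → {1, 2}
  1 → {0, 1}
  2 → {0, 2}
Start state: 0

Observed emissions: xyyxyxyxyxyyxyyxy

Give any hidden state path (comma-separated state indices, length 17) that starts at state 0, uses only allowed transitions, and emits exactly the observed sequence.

0,1,1,0,2,0,1,0,2,0,1,1,0,1,1,0,1

  t0 'x' -> {0}, take 0 (start)
  t1 'y' -> {1,2}, take 1 (0->1 ok)
  t2 'y' -> {1,2}, take 1 (1->1 ok)
  t3 'x' -> {0}, take 0 (1->0 ok)
  t4 'y' -> {1,2}, take 2 (0->2 ok)
  t5 'x' -> {0}, take 0 (2->0 ok)
  t6 'y' -> {1,2}, take 1 (0->1 ok)
  t7 'x' -> {0}, take 0 (1->0 ok)
  t8 'y' -> {1,2}, take 2 (0->2 ok)
  t9 'x' -> {0}, take 0 (2->0 ok)
  t10 'y' -> {1,2}, take 1 (0->1 ok)
  t11 'y' -> {1,2}, take 1 (1->1 ok)
  t12 'x' -> {0}, take 0 (1->0 ok)
  t13 'y' -> {1,2}, take 1 (0->1 ok)
  t14 'y' -> {1,2}, take 1 (1->1 ok)
  t15 'x' -> {0}, take 0 (1->0 ok)
  t16 'y' -> {1,2}, take 1 (0->1 ok)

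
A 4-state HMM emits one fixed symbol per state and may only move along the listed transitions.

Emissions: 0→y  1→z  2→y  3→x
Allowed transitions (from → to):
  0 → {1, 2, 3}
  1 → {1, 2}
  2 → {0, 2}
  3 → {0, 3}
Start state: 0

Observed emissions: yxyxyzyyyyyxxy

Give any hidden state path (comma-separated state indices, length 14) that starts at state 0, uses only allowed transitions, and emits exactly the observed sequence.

0,3,0,3,0,1,2,2,2,2,0,3,3,0

  pos 0: y in {0,2}, choose 0; start
  pos 1: x in {3}, choose 3; 0->3 ok
  pos 2: y in {0,2}, choose 0; 3->0 ok
  pos 3: x in {3}, choose 3; 0->3 ok
  pos 4: y in {0,2}, choose 0; 3->0 ok
  pos 5: z in {1}, choose 1; 0->1 ok
  pos 6: y in {0,2}, choose 2; 1->2 ok
  pos 7: y in {0,2}, choose 2; 2->2 ok
  pos 8: y in {0,2}, choose 2; 2->2 ok
  pos 9: y in {0,2}, choose 2; 2->2 ok
  pos 10: y in {0,2}, choose 0; 2->0 ok
  pos 11: x in {3}, choose 3; 0->3 ok
  pos 12: x in {3}, choose 3; 3->3 ok
  pos 13: y in {0,2}, choose 0; 3->0 ok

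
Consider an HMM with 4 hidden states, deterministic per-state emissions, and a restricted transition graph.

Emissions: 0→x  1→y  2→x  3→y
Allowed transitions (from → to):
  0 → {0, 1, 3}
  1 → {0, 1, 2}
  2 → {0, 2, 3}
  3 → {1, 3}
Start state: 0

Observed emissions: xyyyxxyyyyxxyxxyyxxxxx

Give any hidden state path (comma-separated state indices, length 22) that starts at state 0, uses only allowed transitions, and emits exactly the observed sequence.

  0: obs=x cand={0,2} pick 0 [start]
  1: obs=y cand={1,3} pick 3 [0->3 ok]
  2: obs=y cand={1,3} pick 3 [3->3 ok]
  3: obs=y cand={1,3} pick 1 [3->1 ok]
  4: obs=x cand={0,2} pick 2 [1->2 ok]
  5: obs=x cand={0,2} pick 2 [2->2 ok]
  6: obs=y cand={1,3} pick 3 [2->3 ok]
  7: obs=y cand={1,3} pick 1 [3->1 ok]
  8: obs=y cand={1,3} pick 1 [1->1 ok]
  9: obs=y cand={1,3} pick 1 [1->1 ok]
  10: obs=x cand={0,2} pick 0 [1->0 ok]
  11: obs=x cand={0,2} pick 0 [0->0 ok]
  12: obs=y cand={1,3} pick 1 [0->1 ok]
  13: obs=x cand={0,2} pick 2 [1->2 ok]
  14: obs=x cand={0,2} pick 0 [2->0 ok]
  15: obs=y cand={1,3} pick 3 [0->3 ok]
  16: obs=y cand={1,3} pick 1 [3->1 ok]
  17: obs=x cand={0,2} pick 0 [1->0 ok]
  18: obs=x cand={0,2} pick 0 [0->0 ok]
  19: obs=x cand={0,2} pick 0 [0->0 ok]
  20: obs=x cand={0,2} pick 0 [0->0 ok]
  21: obs=x cand={0,2} pick 0 [0->0 ok]

0,3,3,1,2,2,3,1,1,1,0,0,1,2,0,3,1,0,0,0,0,0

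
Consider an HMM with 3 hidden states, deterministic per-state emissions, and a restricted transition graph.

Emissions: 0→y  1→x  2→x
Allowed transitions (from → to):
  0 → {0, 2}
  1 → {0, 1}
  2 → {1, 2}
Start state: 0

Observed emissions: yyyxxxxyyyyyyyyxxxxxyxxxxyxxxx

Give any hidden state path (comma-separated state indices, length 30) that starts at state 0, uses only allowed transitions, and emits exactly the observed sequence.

  pos 0: y in {0}, choose 0; start
  pos 1: y in {0}, choose 0; 0->0 ok
  pos 2: y in {0}, choose 0; 0->0 ok
  pos 3: x in {1,2}, choose 2; 0->2 ok
  pos 4: x in {1,2}, choose 2; 2->2 ok
  pos 5: x in {1,2}, choose 2; 2->2 ok
  pos 6: x in {1,2}, choose 1; 2->1 ok
  pos 7: y in {0}, choose 0; 1->0 ok
  pos 8: y in {0}, choose 0; 0->0 ok
  pos 9: y in {0}, choose 0; 0->0 ok
  pos 10: y in {0}, choose 0; 0->0 ok
  pos 11: y in {0}, choose 0; 0->0 ok
  pos 12: y in {0}, choose 0; 0->0 ok
  pos 13: y in {0}, choose 0; 0->0 ok
  pos 14: y in {0}, choose 0; 0->0 ok
  pos 15: x in {1,2}, choose 2; 0->2 ok
  pos 16: x in {1,2}, choose 2; 2->2 ok
  pos 17: x in {1,2}, choose 1; 2->1 ok
  pos 18: x in {1,2}, choose 1; 1->1 ok
  pos 19: x in {1,2}, choose 1; 1->1 ok
  pos 20: y in {0}, choose 0; 1->0 ok
  pos 21: x in {1,2}, choose 2; 0->2 ok
  pos 22: x in {1,2}, choose 2; 2->2 ok
  pos 23: x in {1,2}, choose 1; 2->1 ok
  pos 24: x in {1,2}, choose 1; 1->1 ok
  pos 25: y in {0}, choose 0; 1->0 ok
  pos 26: x in {1,2}, choose 2; 0->2 ok
  pos 27: x in {1,2}, choose 2; 2->2 ok
  pos 28: x in {1,2}, choose 2; 2->2 ok
  pos 29: x in {1,2}, choose 2; 2->2 ok

0,0,0,2,2,2,1,0,0,0,0,0,0,0,0,2,2,1,1,1,0,2,2,1,1,0,2,2,2,2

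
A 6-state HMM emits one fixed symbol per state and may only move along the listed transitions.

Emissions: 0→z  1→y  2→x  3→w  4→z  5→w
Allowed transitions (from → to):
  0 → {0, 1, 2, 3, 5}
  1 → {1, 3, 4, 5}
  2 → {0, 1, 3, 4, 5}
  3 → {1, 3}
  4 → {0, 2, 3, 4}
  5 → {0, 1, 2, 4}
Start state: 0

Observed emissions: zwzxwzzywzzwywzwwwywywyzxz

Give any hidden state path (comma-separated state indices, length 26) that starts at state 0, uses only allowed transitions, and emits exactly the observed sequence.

0,5,0,2,5,0,0,1,5,0,0,5,1,5,4,3,3,3,1,3,1,5,1,4,2,0

  pos 0: z in {0,4}, choose 0; start
  pos 1: w in {3,5}, choose 5; 0->5 ok
  pos 2: z in {0,4}, choose 0; 5->0 ok
  pos 3: x in {2}, choose 2; 0->2 ok
  pos 4: w in {3,5}, choose 5; 2->5 ok
  pos 5: z in {0,4}, choose 0; 5->0 ok
  pos 6: z in {0,4}, choose 0; 0->0 ok
  pos 7: y in {1}, choose 1; 0->1 ok
  pos 8: w in {3,5}, choose 5; 1->5 ok
  pos 9: z in {0,4}, choose 0; 5->0 ok
  pos 10: z in {0,4}, choose 0; 0->0 ok
  pos 11: w in {3,5}, choose 5; 0->5 ok
  pos 12: y in {1}, choose 1; 5->1 ok
  pos 13: w in {3,5}, choose 5; 1->5 ok
  pos 14: z in {0,4}, choose 4; 5->4 ok
  pos 15: w in {3,5}, choose 3; 4->3 ok
  pos 16: w in {3,5}, choose 3; 3->3 ok
  pos 17: w in {3,5}, choose 3; 3->3 ok
  pos 18: y in {1}, choose 1; 3->1 ok
  pos 19: w in {3,5}, choose 3; 1->3 ok
  pos 20: y in {1}, choose 1; 3->1 ok
  pos 21: w in {3,5}, choose 5; 1->5 ok
  pos 22: y in {1}, choose 1; 5->1 ok
  pos 23: z in {0,4}, choose 4; 1->4 ok
  pos 24: x in {2}, choose 2; 4->2 ok
  pos 25: z in {0,4}, choose 0; 2->0 ok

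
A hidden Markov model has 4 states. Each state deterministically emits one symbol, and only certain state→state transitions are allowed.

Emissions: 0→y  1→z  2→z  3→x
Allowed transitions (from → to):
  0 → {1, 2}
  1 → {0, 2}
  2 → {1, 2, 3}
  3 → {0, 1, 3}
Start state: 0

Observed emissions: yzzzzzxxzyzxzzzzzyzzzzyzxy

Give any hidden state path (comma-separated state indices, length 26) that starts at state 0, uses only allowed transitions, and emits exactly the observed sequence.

  0: obs=y cand={0} pick 0 [start]
  1: obs=z cand={1,2} pick 2 [0->2 ok]
  2: obs=z cand={1,2} pick 1 [2->1 ok]
  3: obs=z cand={1,2} pick 2 [1->2 ok]
  4: obs=z cand={1,2} pick 1 [2->1 ok]
  5: obs=z cand={1,2} pick 2 [1->2 ok]
  6: obs=x cand={3} pick 3 [2->3 ok]
  7: obs=x cand={3} pick 3 [3->3 ok]
  8: obs=z cand={1,2} pick 1 [3->1 ok]
  9: obs=y cand={0} pick 0 [1->0 ok]
  10: obs=z cand={1,2} pick 2 [0->2 ok]
  11: obs=x cand={3} pick 3 [2->3 ok]
  12: obs=z cand={1,2} pick 1 [3->1 ok]
  13: obs=z cand={1,2} pick 2 [1->2 ok]
  14: obs=z cand={1,2} pick 2 [2->2 ok]
  15: obs=z cand={1,2} pick 2 [2->2 ok]
  16: obs=z cand={1,2} pick 1 [2->1 ok]
  17: obs=y cand={0} pick 0 [1->0 ok]
  18: obs=z cand={1,2} pick 1 [0->1 ok]
  19: obs=z cand={1,2} pick 2 [1->2 ok]
  20: obs=z cand={1,2} pick 2 [2->2 ok]
  21: obs=z cand={1,2} pick 1 [2->1 ok]
  22: obs=y cand={0} pick 0 [1->0 ok]
  23: obs=z cand={1,2} pick 2 [0->2 ok]
  24: obs=x cand={3} pick 3 [2->3 ok]
  25: obs=y cand={0} pick 0 [3->0 ok]

0,2,1,2,1,2,3,3,1,0,2,3,1,2,2,2,1,0,1,2,2,1,0,2,3,0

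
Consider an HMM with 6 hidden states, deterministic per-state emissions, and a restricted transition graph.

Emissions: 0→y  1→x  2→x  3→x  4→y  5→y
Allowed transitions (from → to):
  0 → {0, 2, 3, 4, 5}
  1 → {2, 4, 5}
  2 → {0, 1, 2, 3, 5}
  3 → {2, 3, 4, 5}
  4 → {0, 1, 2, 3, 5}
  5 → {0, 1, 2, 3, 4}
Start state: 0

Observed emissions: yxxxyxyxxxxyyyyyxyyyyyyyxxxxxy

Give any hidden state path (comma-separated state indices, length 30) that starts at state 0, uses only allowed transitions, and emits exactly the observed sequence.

0,2,3,2,5,1,4,3,3,3,3,5,0,0,4,5,1,5,4,0,4,0,0,5,3,3,2,1,2,0

  0: obs=y cand={0,4,5} pick 0 [start]
  1: obs=x cand={1,2,3} pick 2 [0->2 ok]
  2: obs=x cand={1,2,3} pick 3 [2->3 ok]
  3: obs=x cand={1,2,3} pick 2 [3->2 ok]
  4: obs=y cand={0,4,5} pick 5 [2->5 ok]
  5: obs=x cand={1,2,3} pick 1 [5->1 ok]
  6: obs=y cand={0,4,5} pick 4 [1->4 ok]
  7: obs=x cand={1,2,3} pick 3 [4->3 ok]
  8: obs=x cand={1,2,3} pick 3 [3->3 ok]
  9: obs=x cand={1,2,3} pick 3 [3->3 ok]
  10: obs=x cand={1,2,3} pick 3 [3->3 ok]
  11: obs=y cand={0,4,5} pick 5 [3->5 ok]
  12: obs=y cand={0,4,5} pick 0 [5->0 ok]
  13: obs=y cand={0,4,5} pick 0 [0->0 ok]
  14: obs=y cand={0,4,5} pick 4 [0->4 ok]
  15: obs=y cand={0,4,5} pick 5 [4->5 ok]
  16: obs=x cand={1,2,3} pick 1 [5->1 ok]
  17: obs=y cand={0,4,5} pick 5 [1->5 ok]
  18: obs=y cand={0,4,5} pick 4 [5->4 ok]
  19: obs=y cand={0,4,5} pick 0 [4->0 ok]
  20: obs=y cand={0,4,5} pick 4 [0->4 ok]
  21: obs=y cand={0,4,5} pick 0 [4->0 ok]
  22: obs=y cand={0,4,5} pick 0 [0->0 ok]
  23: obs=y cand={0,4,5} pick 5 [0->5 ok]
  24: obs=x cand={1,2,3} pick 3 [5->3 ok]
  25: obs=x cand={1,2,3} pick 3 [3->3 ok]
  26: obs=x cand={1,2,3} pick 2 [3->2 ok]
  27: obs=x cand={1,2,3} pick 1 [2->1 ok]
  28: obs=x cand={1,2,3} pick 2 [1->2 ok]
  29: obs=y cand={0,4,5} pick 0 [2->0 ok]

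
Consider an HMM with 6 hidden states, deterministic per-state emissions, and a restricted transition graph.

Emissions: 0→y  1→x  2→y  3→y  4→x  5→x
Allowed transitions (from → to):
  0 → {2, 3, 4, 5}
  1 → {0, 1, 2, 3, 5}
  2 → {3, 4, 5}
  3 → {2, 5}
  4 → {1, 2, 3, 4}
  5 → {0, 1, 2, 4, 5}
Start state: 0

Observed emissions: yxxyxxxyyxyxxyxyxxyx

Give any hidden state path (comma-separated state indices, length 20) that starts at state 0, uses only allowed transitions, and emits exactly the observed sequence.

  t0 'y' -> {0,2,3}, take 0 (start)
  t1 'x' -> {1,4,5}, take 4 (0->4 ok)
  t2 'x' -> {1,4,5}, take 1 (4->1 ok)
  t3 'y' -> {0,2,3}, take 0 (1->0 ok)
  t4 'x' -> {1,4,5}, take 5 (0->5 ok)
  t5 'x' -> {1,4,5}, take 4 (5->4 ok)
  t6 'x' -> {1,4,5}, take 4 (4->4 ok)
  t7 'y' -> {0,2,3}, take 3 (4->3 ok)
  t8 'y' -> {0,2,3}, take 2 (3->2 ok)
  t9 'x' -> {1,4,5}, take 5 (2->5 ok)
  t10 'y' -> {0,2,3}, take 0 (5->0 ok)
  t11 'x' -> {1,4,5}, take 5 (0->5 ok)
  t12 'x' -> {1,4,5}, take 1 (5->1 ok)
  t13 'y' -> {0,2,3}, take 3 (1->3 ok)
  t14 'x' -> {1,4,5}, take 5 (3->5 ok)
  t15 'y' -> {0,2,3}, take 0 (5->0 ok)
  t16 'x' -> {1,4,5}, take 4 (0->4 ok)
  t17 'x' -> {1,4,5}, take 1 (4->1 ok)
  t18 'y' -> {0,2,3}, take 3 (1->3 ok)
  t19 'x' -> {1,4,5}, take 5 (3->5 ok)

0,4,1,0,5,4,4,3,2,5,0,5,1,3,5,0,4,1,3,5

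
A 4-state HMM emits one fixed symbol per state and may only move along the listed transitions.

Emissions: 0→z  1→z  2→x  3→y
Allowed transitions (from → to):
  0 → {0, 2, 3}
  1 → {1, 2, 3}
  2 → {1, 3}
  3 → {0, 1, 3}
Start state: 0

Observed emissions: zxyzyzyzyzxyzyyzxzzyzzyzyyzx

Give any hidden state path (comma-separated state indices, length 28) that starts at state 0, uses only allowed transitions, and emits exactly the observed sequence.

  pos 0: z in {0,1}, choose 0; start
  pos 1: x in {2}, choose 2; 0->2 ok
  pos 2: y in {3}, choose 3; 2->3 ok
  pos 3: z in {0,1}, choose 1; 3->1 ok
  pos 4: y in {3}, choose 3; 1->3 ok
  pos 5: z in {0,1}, choose 0; 3->0 ok
  pos 6: y in {3}, choose 3; 0->3 ok
  pos 7: z in {0,1}, choose 0; 3->0 ok
  pos 8: y in {3}, choose 3; 0->3 ok
  pos 9: z in {0,1}, choose 1; 3->1 ok
  pos 10: x in {2}, choose 2; 1->2 ok
  pos 11: y in {3}, choose 3; 2->3 ok
  pos 12: z in {0,1}, choose 1; 3->1 ok
  pos 13: y in {3}, choose 3; 1->3 ok
  pos 14: y in {3}, choose 3; 3->3 ok
  pos 15: z in {0,1}, choose 0; 3->0 ok
  pos 16: x in {2}, choose 2; 0->2 ok
  pos 17: z in {0,1}, choose 1; 2->1 ok
  pos 18: z in {0,1}, choose 1; 1->1 ok
  pos 19: y in {3}, choose 3; 1->3 ok
  pos 20: z in {0,1}, choose 1; 3->1 ok
  pos 21: z in {0,1}, choose 1; 1->1 ok
  pos 22: y in {3}, choose 3; 1->3 ok
  pos 23: z in {0,1}, choose 0; 3->0 ok
  pos 24: y in {3}, choose 3; 0->3 ok
  pos 25: y in {3}, choose 3; 3->3 ok
  pos 26: z in {0,1}, choose 1; 3->1 ok
  pos 27: x in {2}, choose 2; 1->2 ok

0,2,3,1,3,0,3,0,3,1,2,3,1,3,3,0,2,1,1,3,1,1,3,0,3,3,1,2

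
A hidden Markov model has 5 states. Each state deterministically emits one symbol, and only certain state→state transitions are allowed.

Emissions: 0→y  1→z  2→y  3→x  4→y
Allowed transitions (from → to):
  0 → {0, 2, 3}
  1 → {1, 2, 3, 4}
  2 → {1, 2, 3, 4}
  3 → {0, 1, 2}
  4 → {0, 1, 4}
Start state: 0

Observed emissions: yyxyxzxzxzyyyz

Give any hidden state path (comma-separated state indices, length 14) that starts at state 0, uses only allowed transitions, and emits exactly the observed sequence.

  0: obs=y cand={0,2,4} pick 0 [start]
  1: obs=y cand={0,2,4} pick 2 [0->2 ok]
  2: obs=x cand={3} pick 3 [2->3 ok]
  3: obs=y cand={0,2,4} pick 0 [3->0 ok]
  4: obs=x cand={3} pick 3 [0->3 ok]
  5: obs=z cand={1} pick 1 [3->1 ok]
  6: obs=x cand={3} pick 3 [1->3 ok]
  7: obs=z cand={1} pick 1 [3->1 ok]
  8: obs=x cand={3} pick 3 [1->3 ok]
  9: obs=z cand={1} pick 1 [3->1 ok]
  10: obs=y cand={0,2,4} pick 4 [1->4 ok]
  11: obs=y cand={0,2,4} pick 0 [4->0 ok]
  12: obs=y cand={0,2,4} pick 2 [0->2 ok]
  13: obs=z cand={1} pick 1 [2->1 ok]

0,2,3,0,3,1,3,1,3,1,4,0,2,1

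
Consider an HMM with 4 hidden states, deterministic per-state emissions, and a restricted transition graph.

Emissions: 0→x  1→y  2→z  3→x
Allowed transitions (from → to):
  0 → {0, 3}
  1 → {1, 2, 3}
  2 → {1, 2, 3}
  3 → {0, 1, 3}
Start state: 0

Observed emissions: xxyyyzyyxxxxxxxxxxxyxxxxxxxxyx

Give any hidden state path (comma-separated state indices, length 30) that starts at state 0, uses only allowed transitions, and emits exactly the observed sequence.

  t0 'x' -> {0,3}, take 0 (start)
  t1 'x' -> {0,3}, take 3 (0->3 ok)
  t2 'y' -> {1}, take 1 (3->1 ok)
  t3 'y' -> {1}, take 1 (1->1 ok)
  t4 'y' -> {1}, take 1 (1->1 ok)
  t5 'z' -> {2}, take 2 (1->2 ok)
  t6 'y' -> {1}, take 1 (2->1 ok)
  t7 'y' -> {1}, take 1 (1->1 ok)
  t8 'x' -> {0,3}, take 3 (1->3 ok)
  t9 'x' -> {0,3}, take 3 (3->3 ok)
  t10 'x' -> {0,3}, take 3 (3->3 ok)
  t11 'x' -> {0,3}, take 0 (3->0 ok)
  t12 'x' -> {0,3}, take 0 (0->0 ok)
  t13 'x' -> {0,3}, take 0 (0->0 ok)
  t14 'x' -> {0,3}, take 3 (0->3 ok)
  t15 'x' -> {0,3}, take 3 (3->3 ok)
  t16 'x' -> {0,3}, take 3 (3->3 ok)
  t17 'x' -> {0,3}, take 0 (3->0 ok)
  t18 'x' -> {0,3}, take 3 (0->3 ok)
  t19 'y' -> {1}, take 1 (3->1 ok)
  t20 'x' -> {0,3}, take 3 (1->3 ok)
  t21 'x' -> {0,3}, take 0 (3->0 ok)
  t22 'x' -> {0,3}, take 0 (0->0 ok)
  t23 'x' -> {0,3}, take 0 (0->0 ok)
  t24 'x' -> {0,3}, take 3 (0->3 ok)
  t25 'x' -> {0,3}, take 0 (3->0 ok)
  t26 'x' -> {0,3}, take 0 (0->0 ok)
  t27 'x' -> {0,3}, take 3 (0->3 ok)
  t28 'y' -> {1}, take 1 (3->1 ok)
  t29 'x' -> {0,3}, take 3 (1->3 ok)

0,3,1,1,1,2,1,1,3,3,3,0,0,0,3,3,3,0,3,1,3,0,0,0,3,0,0,3,1,3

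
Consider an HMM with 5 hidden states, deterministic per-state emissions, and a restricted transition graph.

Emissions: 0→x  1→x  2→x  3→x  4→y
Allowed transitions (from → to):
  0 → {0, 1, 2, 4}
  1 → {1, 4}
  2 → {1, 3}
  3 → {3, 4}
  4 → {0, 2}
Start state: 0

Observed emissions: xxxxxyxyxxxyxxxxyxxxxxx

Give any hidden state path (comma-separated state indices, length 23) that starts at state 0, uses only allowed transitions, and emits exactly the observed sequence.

  0: obs=x cand={0,1,2,3} pick 0 [start]
  1: obs=x cand={0,1,2,3} pick 0 [0->0 ok]
  2: obs=x cand={0,1,2,3} pick 1 [0->1 ok]
  3: obs=x cand={0,1,2,3} pick 1 [1->1 ok]
  4: obs=x cand={0,1,2,3} pick 1 [1->1 ok]
  5: obs=y cand={4} pick 4 [1->4 ok]
  6: obs=x cand={0,1,2,3} pick 0 [4->0 ok]
  7: obs=y cand={4} pick 4 [0->4 ok]
  8: obs=x cand={0,1,2,3} pick 0 [4->0 ok]
  9: obs=x cand={0,1,2,3} pick 2 [0->2 ok]
  10: obs=x cand={0,1,2,3} pick 1 [2->1 ok]
  11: obs=y cand={4} pick 4 [1->4 ok]
  12: obs=x cand={0,1,2,3} pick 0 [4->0 ok]
  13: obs=x cand={0,1,2,3} pick 0 [0->0 ok]
  14: obs=x cand={0,1,2,3} pick 2 [0->2 ok]
  15: obs=x cand={0,1,2,3} pick 1 [2->1 ok]
  16: obs=y cand={4} pick 4 [1->4 ok]
  17: obs=x cand={0,1,2,3} pick 0 [4->0 ok]
  18: obs=x cand={0,1,2,3} pick 0 [0->0 ok]
  19: obs=x cand={0,1,2,3} pick 0 [0->0 ok]
  20: obs=x cand={0,1,2,3} pick 2 [0->2 ok]
  21: obs=x cand={0,1,2,3} pick 1 [2->1 ok]
  22: obs=x cand={0,1,2,3} pick 1 [1->1 ok]

0,0,1,1,1,4,0,4,0,2,1,4,0,0,2,1,4,0,0,0,2,1,1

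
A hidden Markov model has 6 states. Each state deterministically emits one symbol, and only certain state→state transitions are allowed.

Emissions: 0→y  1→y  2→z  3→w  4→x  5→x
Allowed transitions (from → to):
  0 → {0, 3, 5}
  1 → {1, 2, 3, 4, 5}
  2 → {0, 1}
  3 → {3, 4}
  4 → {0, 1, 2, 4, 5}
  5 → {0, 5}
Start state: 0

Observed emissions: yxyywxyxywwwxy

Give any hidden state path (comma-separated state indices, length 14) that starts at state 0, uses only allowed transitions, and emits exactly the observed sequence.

0,5,0,0,3,4,1,4,0,3,3,3,4,1

  0: obs=y cand={0,1} pick 0 [start]
  1: obs=x cand={4,5} pick 5 [0->5 ok]
  2: obs=y cand={0,1} pick 0 [5->0 ok]
  3: obs=y cand={0,1} pick 0 [0->0 ok]
  4: obs=w cand={3} pick 3 [0->3 ok]
  5: obs=x cand={4,5} pick 4 [3->4 ok]
  6: obs=y cand={0,1} pick 1 [4->1 ok]
  7: obs=x cand={4,5} pick 4 [1->4 ok]
  8: obs=y cand={0,1} pick 0 [4->0 ok]
  9: obs=w cand={3} pick 3 [0->3 ok]
  10: obs=w cand={3} pick 3 [3->3 ok]
  11: obs=w cand={3} pick 3 [3->3 ok]
  12: obs=x cand={4,5} pick 4 [3->4 ok]
  13: obs=y cand={0,1} pick 1 [4->1 ok]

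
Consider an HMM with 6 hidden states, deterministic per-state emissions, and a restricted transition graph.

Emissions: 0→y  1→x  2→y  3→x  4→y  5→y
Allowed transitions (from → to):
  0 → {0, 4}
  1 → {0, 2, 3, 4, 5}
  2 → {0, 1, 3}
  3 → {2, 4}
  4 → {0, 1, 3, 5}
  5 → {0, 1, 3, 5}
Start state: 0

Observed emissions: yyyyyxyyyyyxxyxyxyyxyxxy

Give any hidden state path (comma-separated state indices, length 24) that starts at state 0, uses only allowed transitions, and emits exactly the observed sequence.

0,4,0,0,4,3,2,0,4,0,4,1,3,2,3,2,3,4,5,3,2,1,3,4

  [0] y  {0,2,4,5}  => 0  start
  [1] y  {0,2,4,5}  => 4  0->4 ok
  [2] y  {0,2,4,5}  => 0  4->0 ok
  [3] y  {0,2,4,5}  => 0  0->0 ok
  [4] y  {0,2,4,5}  => 4  0->4 ok
  [5] x  {1,3}  => 3  4->3 ok
  [6] y  {0,2,4,5}  => 2  3->2 ok
  [7] y  {0,2,4,5}  => 0  2->0 ok
  [8] y  {0,2,4,5}  => 4  0->4 ok
  [9] y  {0,2,4,5}  => 0  4->0 ok
  [10] y  {0,2,4,5}  => 4  0->4 ok
  [11] x  {1,3}  => 1  4->1 ok
  [12] x  {1,3}  => 3  1->3 ok
  [13] y  {0,2,4,5}  => 2  3->2 ok
  [14] x  {1,3}  => 3  2->3 ok
  [15] y  {0,2,4,5}  => 2  3->2 ok
  [16] x  {1,3}  => 3  2->3 ok
  [17] y  {0,2,4,5}  => 4  3->4 ok
  [18] y  {0,2,4,5}  => 5  4->5 ok
  [19] x  {1,3}  => 3  5->3 ok
  [20] y  {0,2,4,5}  => 2  3->2 ok
  [21] x  {1,3}  => 1  2->1 ok
  [22] x  {1,3}  => 3  1->3 ok
  [23] y  {0,2,4,5}  => 4  3->4 ok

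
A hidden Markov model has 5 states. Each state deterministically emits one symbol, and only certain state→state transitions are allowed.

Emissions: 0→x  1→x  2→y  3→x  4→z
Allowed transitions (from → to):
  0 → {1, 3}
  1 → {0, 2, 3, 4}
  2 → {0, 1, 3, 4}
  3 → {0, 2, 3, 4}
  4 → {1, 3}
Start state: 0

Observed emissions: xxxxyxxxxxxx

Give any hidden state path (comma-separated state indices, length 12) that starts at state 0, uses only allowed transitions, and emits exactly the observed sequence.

  pos 0: x in {0,1,3}, choose 0; start
  pos 1: x in {0,1,3}, choose 3; 0->3 ok
  pos 2: x in {0,1,3}, choose 0; 3->0 ok
  pos 3: x in {0,1,3}, choose 3; 0->3 ok
  pos 4: y in {2}, choose 2; 3->2 ok
  pos 5: x in {0,1,3}, choose 1; 2->1 ok
  pos 6: x in {0,1,3}, choose 3; 1->3 ok
  pos 7: x in {0,1,3}, choose 0; 3->0 ok
  pos 8: x in {0,1,3}, choose 3; 0->3 ok
  pos 9: x in {0,1,3}, choose 0; 3->0 ok
  pos 10: x in {0,1,3}, choose 1; 0->1 ok
  pos 11: x in {0,1,3}, choose 3; 1->3 ok

0,3,0,3,2,1,3,0,3,0,1,3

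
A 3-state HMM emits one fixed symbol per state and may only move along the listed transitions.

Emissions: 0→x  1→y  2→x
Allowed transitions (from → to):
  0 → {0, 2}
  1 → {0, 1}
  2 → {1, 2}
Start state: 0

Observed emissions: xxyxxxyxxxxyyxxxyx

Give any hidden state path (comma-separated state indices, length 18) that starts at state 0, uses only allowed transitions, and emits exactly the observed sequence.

  0: obs=x cand={0,2} pick 0 [start]
  1: obs=x cand={0,2} pick 2 [0->2 ok]
  2: obs=y cand={1} pick 1 [2->1 ok]
  3: obs=x cand={0,2} pick 0 [1->0 ok]
  4: obs=x cand={0,2} pick 0 [0->0 ok]
  5: obs=x cand={0,2} pick 2 [0->2 ok]
  6: obs=y cand={1} pick 1 [2->1 ok]
  7: obs=x cand={0,2} pick 0 [1->0 ok]
  8: obs=x cand={0,2} pick 0 [0->0 ok]
  9: obs=x cand={0,2} pick 0 [0->0 ok]
  10: obs=x cand={0,2} pick 2 [0->2 ok]
  11: obs=y cand={1} pick 1 [2->1 ok]
  12: obs=y cand={1} pick 1 [1->1 ok]
  13: obs=x cand={0,2} pick 0 [1->0 ok]
  14: obs=x cand={0,2} pick 0 [0->0 ok]
  15: obs=x cand={0,2} pick 2 [0->2 ok]
  16: obs=y cand={1} pick 1 [2->1 ok]
  17: obs=x cand={0,2} pick 0 [1->0 ok]

0,2,1,0,0,2,1,0,0,0,2,1,1,0,0,2,1,0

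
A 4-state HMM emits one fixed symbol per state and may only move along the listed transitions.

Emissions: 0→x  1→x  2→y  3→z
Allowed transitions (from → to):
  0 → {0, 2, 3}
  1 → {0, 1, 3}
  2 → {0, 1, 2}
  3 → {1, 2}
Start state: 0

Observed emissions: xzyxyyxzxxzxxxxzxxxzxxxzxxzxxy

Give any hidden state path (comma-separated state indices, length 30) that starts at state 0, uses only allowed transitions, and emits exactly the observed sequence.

0,3,2,0,2,2,1,3,1,1,3,1,1,0,0,3,1,1,1,3,1,1,1,3,1,0,3,1,0,2

  pos 0: x in {0,1}, choose 0; start
  pos 1: z in {3}, choose 3; 0->3 ok
  pos 2: y in {2}, choose 2; 3->2 ok
  pos 3: x in {0,1}, choose 0; 2->0 ok
  pos 4: y in {2}, choose 2; 0->2 ok
  pos 5: y in {2}, choose 2; 2->2 ok
  pos 6: x in {0,1}, choose 1; 2->1 ok
  pos 7: z in {3}, choose 3; 1->3 ok
  pos 8: x in {0,1}, choose 1; 3->1 ok
  pos 9: x in {0,1}, choose 1; 1->1 ok
  pos 10: z in {3}, choose 3; 1->3 ok
  pos 11: x in {0,1}, choose 1; 3->1 ok
  pos 12: x in {0,1}, choose 1; 1->1 ok
  pos 13: x in {0,1}, choose 0; 1->0 ok
  pos 14: x in {0,1}, choose 0; 0->0 ok
  pos 15: z in {3}, choose 3; 0->3 ok
  pos 16: x in {0,1}, choose 1; 3->1 ok
  pos 17: x in {0,1}, choose 1; 1->1 ok
  pos 18: x in {0,1}, choose 1; 1->1 ok
  pos 19: z in {3}, choose 3; 1->3 ok
  pos 20: x in {0,1}, choose 1; 3->1 ok
  pos 21: x in {0,1}, choose 1; 1->1 ok
  pos 22: x in {0,1}, choose 1; 1->1 ok
  pos 23: z in {3}, choose 3; 1->3 ok
  pos 24: x in {0,1}, choose 1; 3->1 ok
  pos 25: x in {0,1}, choose 0; 1->0 ok
  pos 26: z in {3}, choose 3; 0->3 ok
  pos 27: x in {0,1}, choose 1; 3->1 ok
  pos 28: x in {0,1}, choose 0; 1->0 ok
  pos 29: y in {2}, choose 2; 0->2 ok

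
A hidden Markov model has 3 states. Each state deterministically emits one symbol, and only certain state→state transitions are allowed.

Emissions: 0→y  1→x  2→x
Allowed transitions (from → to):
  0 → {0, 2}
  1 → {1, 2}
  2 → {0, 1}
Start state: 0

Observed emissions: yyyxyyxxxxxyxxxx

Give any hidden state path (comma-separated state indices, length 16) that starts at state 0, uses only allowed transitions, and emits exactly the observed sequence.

  pos 0: y in {0}, choose 0; start
  pos 1: y in {0}, choose 0; 0->0 ok
  pos 2: y in {0}, choose 0; 0->0 ok
  pos 3: x in {1,2}, choose 2; 0->2 ok
  pos 4: y in {0}, choose 0; 2->0 ok
  pos 5: y in {0}, choose 0; 0->0 ok
  pos 6: x in {1,2}, choose 2; 0->2 ok
  pos 7: x in {1,2}, choose 1; 2->1 ok
  pos 8: x in {1,2}, choose 1; 1->1 ok
  pos 9: x in {1,2}, choose 1; 1->1 ok
  pos 10: x in {1,2}, choose 2; 1->2 ok
  pos 11: y in {0}, choose 0; 2->0 ok
  pos 12: x in {1,2}, choose 2; 0->2 ok
  pos 13: x in {1,2}, choose 1; 2->1 ok
  pos 14: x in {1,2}, choose 1; 1->1 ok
  pos 15: x in {1,2}, choose 1; 1->1 ok

0,0,0,2,0,0,2,1,1,1,2,0,2,1,1,1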